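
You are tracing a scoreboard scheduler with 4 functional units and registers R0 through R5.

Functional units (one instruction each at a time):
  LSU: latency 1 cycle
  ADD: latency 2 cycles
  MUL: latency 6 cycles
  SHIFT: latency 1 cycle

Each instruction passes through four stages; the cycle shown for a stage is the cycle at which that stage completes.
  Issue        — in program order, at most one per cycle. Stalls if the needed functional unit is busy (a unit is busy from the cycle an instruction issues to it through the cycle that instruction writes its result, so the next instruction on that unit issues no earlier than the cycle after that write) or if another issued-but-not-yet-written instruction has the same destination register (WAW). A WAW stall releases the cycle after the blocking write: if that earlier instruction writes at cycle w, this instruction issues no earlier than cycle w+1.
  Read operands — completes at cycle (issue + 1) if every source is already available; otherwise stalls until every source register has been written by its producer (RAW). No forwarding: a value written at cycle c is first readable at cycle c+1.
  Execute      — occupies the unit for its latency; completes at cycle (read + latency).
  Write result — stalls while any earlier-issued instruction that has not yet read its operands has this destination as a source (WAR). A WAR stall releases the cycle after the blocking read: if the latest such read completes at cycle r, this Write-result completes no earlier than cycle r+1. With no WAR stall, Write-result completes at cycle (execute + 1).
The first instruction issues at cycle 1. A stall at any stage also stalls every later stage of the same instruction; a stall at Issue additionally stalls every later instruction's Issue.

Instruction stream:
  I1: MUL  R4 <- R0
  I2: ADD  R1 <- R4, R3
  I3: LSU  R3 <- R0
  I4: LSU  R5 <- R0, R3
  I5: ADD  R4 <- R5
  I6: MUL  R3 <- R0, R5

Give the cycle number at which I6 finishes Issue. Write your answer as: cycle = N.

cycle = 15

[1] I1 issues→MUL
[2] I1 reads; I2 issues→ADD
[3] I3 issues→LSU
[4] I3 reads
[5] I3 exec-done
[8] I1 exec-done
[9] I1 writes R4
[10] I2 reads
[11] I3 writes R3
[12] I2 exec-done; I4 issues→LSU
[13] I2 writes R1; I4 reads
[14] I4 exec-done; I5 issues→ADD
[15] I4 writes R5; I6 issues→MUL
[16] I5 reads; I6 reads
[18] I5 exec-done
[19] I5 writes R4
[22] I6 exec-done
[23] I6 writes R3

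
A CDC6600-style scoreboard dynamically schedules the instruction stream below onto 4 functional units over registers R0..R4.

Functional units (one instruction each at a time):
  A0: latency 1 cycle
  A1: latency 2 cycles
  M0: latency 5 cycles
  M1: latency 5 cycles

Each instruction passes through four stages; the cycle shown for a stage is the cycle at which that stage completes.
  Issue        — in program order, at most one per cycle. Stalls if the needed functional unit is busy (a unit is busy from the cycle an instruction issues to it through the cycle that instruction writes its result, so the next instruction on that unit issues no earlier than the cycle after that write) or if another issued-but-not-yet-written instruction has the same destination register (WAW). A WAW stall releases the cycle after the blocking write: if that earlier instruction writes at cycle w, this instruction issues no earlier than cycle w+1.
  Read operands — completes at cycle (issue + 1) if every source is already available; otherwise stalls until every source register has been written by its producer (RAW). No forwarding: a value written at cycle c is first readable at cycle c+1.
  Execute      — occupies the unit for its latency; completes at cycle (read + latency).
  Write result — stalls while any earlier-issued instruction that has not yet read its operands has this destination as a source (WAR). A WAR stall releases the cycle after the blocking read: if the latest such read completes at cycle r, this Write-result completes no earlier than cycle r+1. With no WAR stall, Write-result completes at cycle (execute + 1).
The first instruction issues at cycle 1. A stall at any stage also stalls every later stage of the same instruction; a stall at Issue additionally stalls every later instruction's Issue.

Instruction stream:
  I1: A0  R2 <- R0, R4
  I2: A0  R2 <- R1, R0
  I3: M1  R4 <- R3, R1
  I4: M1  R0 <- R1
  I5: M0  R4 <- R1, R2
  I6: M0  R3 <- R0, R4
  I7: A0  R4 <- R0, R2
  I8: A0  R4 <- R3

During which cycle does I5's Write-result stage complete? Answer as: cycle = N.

  I1 | 1 | 2 | 3 | 4
  I2 | 5 | 6 | 7 | 8   struct: A0 busy until I1 writes@4
  I3 | 6 | 7 | 12 | 13
  I4 | 14 | 15 | 20 | 21   struct: M1 busy until I3 writes@13
  I5 | 15 | 16 | 21 | 22
  I6 | 23 | 24 | 29 | 30   struct: M0 busy until I5 writes@22
  I7 | 24 | 25 | 26 | 27
  I8 | 28 | 31 | 32 | 33   struct: A0 busy until I7 writes@27 · RAW R3: wait I6 write@30

cycle = 22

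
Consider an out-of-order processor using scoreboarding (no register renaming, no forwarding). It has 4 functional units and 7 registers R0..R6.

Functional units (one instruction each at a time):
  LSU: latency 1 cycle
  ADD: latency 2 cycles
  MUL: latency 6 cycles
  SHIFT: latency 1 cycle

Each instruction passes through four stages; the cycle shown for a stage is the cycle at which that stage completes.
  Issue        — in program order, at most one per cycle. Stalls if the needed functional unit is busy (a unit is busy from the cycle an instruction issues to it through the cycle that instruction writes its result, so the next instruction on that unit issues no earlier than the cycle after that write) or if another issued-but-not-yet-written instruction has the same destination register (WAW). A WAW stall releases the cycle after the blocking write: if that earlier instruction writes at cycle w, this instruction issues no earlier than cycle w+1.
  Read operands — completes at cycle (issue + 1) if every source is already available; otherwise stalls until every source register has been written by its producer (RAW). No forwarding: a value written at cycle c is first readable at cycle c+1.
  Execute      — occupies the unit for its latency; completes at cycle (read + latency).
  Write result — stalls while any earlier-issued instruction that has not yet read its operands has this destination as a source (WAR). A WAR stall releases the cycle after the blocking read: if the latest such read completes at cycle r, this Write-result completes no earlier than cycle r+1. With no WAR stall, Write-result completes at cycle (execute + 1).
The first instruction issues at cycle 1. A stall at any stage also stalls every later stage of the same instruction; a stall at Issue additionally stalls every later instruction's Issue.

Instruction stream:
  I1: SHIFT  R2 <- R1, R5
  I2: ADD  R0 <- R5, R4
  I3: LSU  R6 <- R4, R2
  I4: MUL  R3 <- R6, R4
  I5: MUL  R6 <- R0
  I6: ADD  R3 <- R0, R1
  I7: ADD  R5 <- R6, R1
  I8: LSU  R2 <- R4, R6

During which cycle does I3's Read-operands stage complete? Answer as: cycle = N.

cycle 1: issue I1 (SHIFT)
cycle 2: I1 read-ops, issue I2 (ADD)
cycle 3: I1 finished on SHIFT, I2 read-ops, issue I3 (LSU)
cycle 4: I1→R2, issue I4 (MUL)
cycle 5: I2 finished on ADD, I3 read-ops
cycle 6: I2→R0, I3 finished on LSU
cycle 7: I3→R6
cycle 8: I4 read-ops
cycle 14: I4 finished on MUL
cycle 15: I4→R3
cycle 16: issue I5 (MUL)
cycle 17: I5 read-ops, issue I6 (ADD)
cycle 18: I6 read-ops
cycle 20: I6 finished on ADD
cycle 21: I6→R3
cycle 22: issue I7 (ADD)
cycle 23: I5 finished on MUL, issue I8 (LSU)
cycle 24: I5→R6
cycle 25: I7 read-ops, I8 read-ops
cycle 26: I8 finished on LSU
cycle 27: I7 finished on ADD, I8→R2
cycle 28: I7→R5

cycle = 5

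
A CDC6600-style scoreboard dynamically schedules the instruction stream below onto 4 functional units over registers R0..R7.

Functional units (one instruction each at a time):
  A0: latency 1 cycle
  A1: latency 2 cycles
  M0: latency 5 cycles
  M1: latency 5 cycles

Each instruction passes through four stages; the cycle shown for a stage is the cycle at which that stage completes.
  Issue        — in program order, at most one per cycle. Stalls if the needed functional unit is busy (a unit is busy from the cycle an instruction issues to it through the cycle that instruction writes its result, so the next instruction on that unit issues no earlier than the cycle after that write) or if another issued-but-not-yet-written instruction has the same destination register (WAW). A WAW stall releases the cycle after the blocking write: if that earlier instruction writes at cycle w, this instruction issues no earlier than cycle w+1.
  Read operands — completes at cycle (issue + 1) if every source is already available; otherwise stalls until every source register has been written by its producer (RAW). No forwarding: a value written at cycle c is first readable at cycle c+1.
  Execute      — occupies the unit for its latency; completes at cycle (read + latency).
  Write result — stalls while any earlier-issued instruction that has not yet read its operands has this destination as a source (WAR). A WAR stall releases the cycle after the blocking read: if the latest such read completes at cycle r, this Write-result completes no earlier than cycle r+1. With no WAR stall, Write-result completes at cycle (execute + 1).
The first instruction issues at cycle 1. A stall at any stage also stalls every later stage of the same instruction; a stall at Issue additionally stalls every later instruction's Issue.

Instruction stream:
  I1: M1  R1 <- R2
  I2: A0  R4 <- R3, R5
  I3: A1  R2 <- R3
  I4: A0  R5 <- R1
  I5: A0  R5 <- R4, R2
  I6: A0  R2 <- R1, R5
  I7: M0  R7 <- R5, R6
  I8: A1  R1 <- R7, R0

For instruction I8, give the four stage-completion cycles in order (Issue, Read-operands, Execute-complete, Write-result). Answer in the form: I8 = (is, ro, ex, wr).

I8 = (18, 25, 27, 28)

c1: I1 issues→M1
c2: I1 reads · I2 issues→A0
c3: I2 reads · I3 issues→A1
c4: I2 exec-done · I3 reads
c5: I2 writes R4
c6: I3 exec-done · I4 issues→A0
c7: I1 exec-done · I3 writes R2
c8: I1 writes R1
c9: I4 reads
c10: I4 exec-done
c11: I4 writes R5
c12: I5 issues→A0
c13: I5 reads
c14: I5 exec-done
c15: I5 writes R5
c16: I6 issues→A0
c17: I6 reads · I7 issues→M0
c18: I6 exec-done · I7 reads · I8 issues→A1
c19: I6 writes R2
c23: I7 exec-done
c24: I7 writes R7
c25: I8 reads
c27: I8 exec-done
c28: I8 writes R1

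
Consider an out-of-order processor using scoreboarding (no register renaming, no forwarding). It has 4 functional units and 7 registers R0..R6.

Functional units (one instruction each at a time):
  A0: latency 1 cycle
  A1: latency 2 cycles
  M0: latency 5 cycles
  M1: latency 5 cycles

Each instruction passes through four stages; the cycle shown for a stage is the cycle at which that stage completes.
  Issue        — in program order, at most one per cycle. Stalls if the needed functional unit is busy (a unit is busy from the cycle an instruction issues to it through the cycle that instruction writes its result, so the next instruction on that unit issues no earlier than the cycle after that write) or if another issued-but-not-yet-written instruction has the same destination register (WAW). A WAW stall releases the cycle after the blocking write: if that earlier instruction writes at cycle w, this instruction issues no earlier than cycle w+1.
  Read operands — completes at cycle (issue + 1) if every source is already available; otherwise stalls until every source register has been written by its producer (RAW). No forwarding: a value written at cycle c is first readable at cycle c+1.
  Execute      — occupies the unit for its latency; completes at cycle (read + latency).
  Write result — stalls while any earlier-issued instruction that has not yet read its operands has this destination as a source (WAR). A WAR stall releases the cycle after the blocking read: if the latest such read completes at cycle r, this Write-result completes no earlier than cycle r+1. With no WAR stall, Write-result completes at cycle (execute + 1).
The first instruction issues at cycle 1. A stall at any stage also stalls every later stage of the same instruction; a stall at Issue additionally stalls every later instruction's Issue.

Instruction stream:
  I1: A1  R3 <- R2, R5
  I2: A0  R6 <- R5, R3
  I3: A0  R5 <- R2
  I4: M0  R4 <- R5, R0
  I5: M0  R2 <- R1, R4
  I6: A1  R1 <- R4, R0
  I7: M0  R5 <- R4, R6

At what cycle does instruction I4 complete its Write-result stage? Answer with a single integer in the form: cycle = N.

cycle = 19

c1: issue I1 (A1)
c2: I1 read-ops · issue I2 (A0)
c4: I1 finished on A1
c5: I1→R3
c6: I2 read-ops
c7: I2 finished on A0
c8: I2→R6
c9: issue I3 (A0)
c10: I3 read-ops · issue I4 (M0)
c11: I3 finished on A0
c12: I3→R5
c13: I4 read-ops
c18: I4 finished on M0
c19: I4→R4
c20: issue I5 (M0)
c21: I5 read-ops · issue I6 (A1)
c22: I6 read-ops
c24: I6 finished on A1
c25: I6→R1
c26: I5 finished on M0
c27: I5→R2
c28: issue I7 (M0)
c29: I7 read-ops
c34: I7 finished on M0
c35: I7→R5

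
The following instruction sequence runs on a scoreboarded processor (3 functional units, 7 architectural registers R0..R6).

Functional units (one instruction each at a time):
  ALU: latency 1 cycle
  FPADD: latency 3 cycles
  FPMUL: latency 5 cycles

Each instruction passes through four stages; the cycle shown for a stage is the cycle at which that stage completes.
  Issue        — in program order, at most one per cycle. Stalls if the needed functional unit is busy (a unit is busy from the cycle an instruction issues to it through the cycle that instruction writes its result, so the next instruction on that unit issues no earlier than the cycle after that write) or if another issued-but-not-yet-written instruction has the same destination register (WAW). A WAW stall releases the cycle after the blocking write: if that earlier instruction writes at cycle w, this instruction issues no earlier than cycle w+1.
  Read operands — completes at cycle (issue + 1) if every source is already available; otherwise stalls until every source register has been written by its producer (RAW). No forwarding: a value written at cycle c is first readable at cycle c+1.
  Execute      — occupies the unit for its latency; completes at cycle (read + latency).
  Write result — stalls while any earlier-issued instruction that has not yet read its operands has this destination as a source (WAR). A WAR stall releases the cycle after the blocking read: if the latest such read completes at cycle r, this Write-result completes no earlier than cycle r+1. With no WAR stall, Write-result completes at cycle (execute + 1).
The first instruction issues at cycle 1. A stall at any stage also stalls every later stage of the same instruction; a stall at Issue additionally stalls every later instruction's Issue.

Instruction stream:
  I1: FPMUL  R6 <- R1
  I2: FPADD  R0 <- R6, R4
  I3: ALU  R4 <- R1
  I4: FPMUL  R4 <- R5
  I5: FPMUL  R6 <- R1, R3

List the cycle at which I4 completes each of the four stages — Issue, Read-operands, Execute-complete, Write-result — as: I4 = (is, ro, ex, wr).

I4 = (11, 12, 17, 18)

cycle 1: issue I1 (FPMUL)
cycle 2: I1 read-ops | issue I2 (FPADD)
cycle 3: issue I3 (ALU)
cycle 4: I3 read-ops
cycle 5: I3 finished on ALU
cycle 7: I1 finished on FPMUL
cycle 8: I1→R6
cycle 9: I2 read-ops
cycle 10: I3→R4
cycle 11: issue I4 (FPMUL)
cycle 12: I2 finished on FPADD | I4 read-ops
cycle 13: I2→R0
cycle 17: I4 finished on FPMUL
cycle 18: I4→R4
cycle 19: issue I5 (FPMUL)
cycle 20: I5 read-ops
cycle 25: I5 finished on FPMUL
cycle 26: I5→R6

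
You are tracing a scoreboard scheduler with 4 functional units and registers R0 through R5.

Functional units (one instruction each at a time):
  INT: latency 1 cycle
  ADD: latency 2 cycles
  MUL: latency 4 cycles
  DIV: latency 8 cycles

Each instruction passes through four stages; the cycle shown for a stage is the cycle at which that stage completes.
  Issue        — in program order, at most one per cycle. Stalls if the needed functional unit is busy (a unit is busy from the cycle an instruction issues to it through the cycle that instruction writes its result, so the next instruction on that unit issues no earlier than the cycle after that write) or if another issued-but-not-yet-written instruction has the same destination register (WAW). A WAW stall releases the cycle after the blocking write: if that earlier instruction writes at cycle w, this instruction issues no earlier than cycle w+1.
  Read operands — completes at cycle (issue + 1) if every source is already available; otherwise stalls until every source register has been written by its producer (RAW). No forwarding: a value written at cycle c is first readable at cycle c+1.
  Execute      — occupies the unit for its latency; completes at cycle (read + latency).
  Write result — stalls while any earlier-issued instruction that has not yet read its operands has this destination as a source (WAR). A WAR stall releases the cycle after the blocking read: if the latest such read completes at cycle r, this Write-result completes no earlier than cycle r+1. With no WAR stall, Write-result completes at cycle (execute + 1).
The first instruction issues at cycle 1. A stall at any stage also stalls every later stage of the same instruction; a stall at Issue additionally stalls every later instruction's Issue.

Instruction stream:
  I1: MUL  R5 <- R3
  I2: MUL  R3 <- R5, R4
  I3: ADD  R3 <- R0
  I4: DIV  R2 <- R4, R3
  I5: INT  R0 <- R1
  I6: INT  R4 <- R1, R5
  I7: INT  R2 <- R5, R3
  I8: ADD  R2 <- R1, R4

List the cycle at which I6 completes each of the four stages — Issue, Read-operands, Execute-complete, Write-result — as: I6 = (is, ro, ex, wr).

I6 = (21, 22, 23, 24)

I1: IS=1 RO=2 EX=6 WR=7
I2: IS=8 RO=9 EX=13 WR=14  [struct: MUL busy until I1 writes@7]
I3: IS=15 RO=16 EX=18 WR=19  [WAW R3: wait I2 write@14]
I4: IS=16 RO=20 EX=28 WR=29  [RAW R3: wait I3 write@19]
I5: IS=17 RO=18 EX=19 WR=20
I6: IS=21 RO=22 EX=23 WR=24  [struct: INT busy until I5 writes@20]
I7: IS=30 RO=31 EX=32 WR=33  [WAW R2: wait I4 write@29]
I8: IS=34 RO=35 EX=37 WR=38  [WAW R2: wait I7 write@33]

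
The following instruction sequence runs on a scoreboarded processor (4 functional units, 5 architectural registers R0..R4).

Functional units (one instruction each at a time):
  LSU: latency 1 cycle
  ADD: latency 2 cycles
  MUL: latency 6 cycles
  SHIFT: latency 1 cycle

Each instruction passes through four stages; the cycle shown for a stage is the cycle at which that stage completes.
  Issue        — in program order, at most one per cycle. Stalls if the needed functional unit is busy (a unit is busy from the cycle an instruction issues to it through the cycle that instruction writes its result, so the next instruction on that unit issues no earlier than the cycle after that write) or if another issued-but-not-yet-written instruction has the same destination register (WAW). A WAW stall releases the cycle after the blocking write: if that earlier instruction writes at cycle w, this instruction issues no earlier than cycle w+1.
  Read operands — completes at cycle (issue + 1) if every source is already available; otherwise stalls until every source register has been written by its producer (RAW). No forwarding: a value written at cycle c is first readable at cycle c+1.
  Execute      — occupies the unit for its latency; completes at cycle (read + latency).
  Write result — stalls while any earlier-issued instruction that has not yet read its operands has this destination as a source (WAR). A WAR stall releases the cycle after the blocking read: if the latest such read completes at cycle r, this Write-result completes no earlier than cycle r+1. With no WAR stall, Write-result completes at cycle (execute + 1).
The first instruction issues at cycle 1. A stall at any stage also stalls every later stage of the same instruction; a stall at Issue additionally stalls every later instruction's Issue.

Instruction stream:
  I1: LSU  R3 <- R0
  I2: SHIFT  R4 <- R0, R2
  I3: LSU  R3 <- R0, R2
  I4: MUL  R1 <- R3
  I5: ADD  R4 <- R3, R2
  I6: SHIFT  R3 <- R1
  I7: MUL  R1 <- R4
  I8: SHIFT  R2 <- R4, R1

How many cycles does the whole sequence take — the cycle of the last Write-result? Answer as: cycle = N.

[1] issue I1 (LSU)
[2] I1 read-ops · issue I2 (SHIFT)
[3] I1 finished on LSU · I2 read-ops
[4] I1→R3 · I2 finished on SHIFT
[5] I2→R4 · issue I3 (LSU)
[6] I3 read-ops · issue I4 (MUL)
[7] I3 finished on LSU · issue I5 (ADD)
[8] I3→R3
[9] I4 read-ops · I5 read-ops · issue I6 (SHIFT)
[11] I5 finished on ADD
[12] I5→R4
[15] I4 finished on MUL
[16] I4→R1
[17] I6 read-ops · issue I7 (MUL)
[18] I6 finished on SHIFT · I7 read-ops
[19] I6→R3
[20] issue I8 (SHIFT)
[24] I7 finished on MUL
[25] I7→R1
[26] I8 read-ops
[27] I8 finished on SHIFT
[28] I8→R2

cycle = 28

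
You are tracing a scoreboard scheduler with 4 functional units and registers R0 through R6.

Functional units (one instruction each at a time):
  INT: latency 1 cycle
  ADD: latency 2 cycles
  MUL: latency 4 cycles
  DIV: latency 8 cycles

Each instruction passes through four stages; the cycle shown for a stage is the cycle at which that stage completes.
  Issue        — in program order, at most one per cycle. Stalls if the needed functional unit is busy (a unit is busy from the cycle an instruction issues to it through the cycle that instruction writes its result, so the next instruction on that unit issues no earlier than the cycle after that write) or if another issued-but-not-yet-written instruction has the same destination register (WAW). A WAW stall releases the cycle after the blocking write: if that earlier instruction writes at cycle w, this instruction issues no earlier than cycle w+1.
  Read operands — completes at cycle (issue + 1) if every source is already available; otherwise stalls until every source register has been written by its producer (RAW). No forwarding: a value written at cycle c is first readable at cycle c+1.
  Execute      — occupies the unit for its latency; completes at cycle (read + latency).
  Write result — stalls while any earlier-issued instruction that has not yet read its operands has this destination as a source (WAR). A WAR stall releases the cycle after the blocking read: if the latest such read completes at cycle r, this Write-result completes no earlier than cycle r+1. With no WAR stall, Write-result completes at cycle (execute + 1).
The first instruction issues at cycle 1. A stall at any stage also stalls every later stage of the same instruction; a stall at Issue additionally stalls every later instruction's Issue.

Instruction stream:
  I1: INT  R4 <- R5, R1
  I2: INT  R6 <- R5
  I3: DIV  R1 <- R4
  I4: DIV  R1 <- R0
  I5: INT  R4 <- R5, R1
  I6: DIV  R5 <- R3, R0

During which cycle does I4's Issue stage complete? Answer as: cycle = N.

cycle = 17

[1] I1 dispatched to INT
[2] I1 operands ready
[3] I1 complete
[4] R4←I1
[5] I2 dispatched to INT
[6] I2 operands ready; I3 dispatched to DIV
[7] I2 complete; I3 operands ready
[8] R6←I2
[15] I3 complete
[16] R1←I3
[17] I4 dispatched to DIV
[18] I4 operands ready; I5 dispatched to INT
[26] I4 complete
[27] R1←I4
[28] I5 operands ready; I6 dispatched to DIV
[29] I5 complete; I6 operands ready
[30] R4←I5
[37] I6 complete
[38] R5←I6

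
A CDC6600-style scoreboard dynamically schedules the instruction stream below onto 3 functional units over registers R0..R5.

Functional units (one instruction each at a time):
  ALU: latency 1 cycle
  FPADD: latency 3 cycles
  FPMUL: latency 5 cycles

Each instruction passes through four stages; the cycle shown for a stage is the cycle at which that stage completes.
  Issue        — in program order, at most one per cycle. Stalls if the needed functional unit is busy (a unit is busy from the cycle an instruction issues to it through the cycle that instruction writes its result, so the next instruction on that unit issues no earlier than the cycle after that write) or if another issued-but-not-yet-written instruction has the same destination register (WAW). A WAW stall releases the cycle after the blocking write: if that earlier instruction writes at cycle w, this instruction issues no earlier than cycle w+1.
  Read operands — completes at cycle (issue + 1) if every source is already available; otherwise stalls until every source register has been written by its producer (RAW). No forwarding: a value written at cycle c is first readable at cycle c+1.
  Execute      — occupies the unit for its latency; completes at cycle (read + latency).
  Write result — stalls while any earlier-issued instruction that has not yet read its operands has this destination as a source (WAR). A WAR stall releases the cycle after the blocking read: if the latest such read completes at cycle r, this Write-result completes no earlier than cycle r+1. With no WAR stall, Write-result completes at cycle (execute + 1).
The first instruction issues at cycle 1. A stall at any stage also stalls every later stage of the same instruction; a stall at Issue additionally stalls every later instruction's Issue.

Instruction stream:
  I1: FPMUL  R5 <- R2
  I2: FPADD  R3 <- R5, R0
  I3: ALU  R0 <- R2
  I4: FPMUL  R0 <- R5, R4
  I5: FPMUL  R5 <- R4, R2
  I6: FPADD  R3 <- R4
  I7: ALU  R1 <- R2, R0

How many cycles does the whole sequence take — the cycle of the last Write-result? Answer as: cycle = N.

[I1] 1/2/7/8
[I2] 2/9/12/13  (RAW R5: wait I1 write@8)
[I3] 3/4/5/10  (WAR R0: wait I2 read@9)
[I4] 11/12/17/18  (WAW R0: wait I3 write@10)
[I5] 19/20/25/26  (struct: FPMUL busy until I4 writes@18)
[I6] 20/21/24/25
[I7] 21/22/23/24

cycle = 26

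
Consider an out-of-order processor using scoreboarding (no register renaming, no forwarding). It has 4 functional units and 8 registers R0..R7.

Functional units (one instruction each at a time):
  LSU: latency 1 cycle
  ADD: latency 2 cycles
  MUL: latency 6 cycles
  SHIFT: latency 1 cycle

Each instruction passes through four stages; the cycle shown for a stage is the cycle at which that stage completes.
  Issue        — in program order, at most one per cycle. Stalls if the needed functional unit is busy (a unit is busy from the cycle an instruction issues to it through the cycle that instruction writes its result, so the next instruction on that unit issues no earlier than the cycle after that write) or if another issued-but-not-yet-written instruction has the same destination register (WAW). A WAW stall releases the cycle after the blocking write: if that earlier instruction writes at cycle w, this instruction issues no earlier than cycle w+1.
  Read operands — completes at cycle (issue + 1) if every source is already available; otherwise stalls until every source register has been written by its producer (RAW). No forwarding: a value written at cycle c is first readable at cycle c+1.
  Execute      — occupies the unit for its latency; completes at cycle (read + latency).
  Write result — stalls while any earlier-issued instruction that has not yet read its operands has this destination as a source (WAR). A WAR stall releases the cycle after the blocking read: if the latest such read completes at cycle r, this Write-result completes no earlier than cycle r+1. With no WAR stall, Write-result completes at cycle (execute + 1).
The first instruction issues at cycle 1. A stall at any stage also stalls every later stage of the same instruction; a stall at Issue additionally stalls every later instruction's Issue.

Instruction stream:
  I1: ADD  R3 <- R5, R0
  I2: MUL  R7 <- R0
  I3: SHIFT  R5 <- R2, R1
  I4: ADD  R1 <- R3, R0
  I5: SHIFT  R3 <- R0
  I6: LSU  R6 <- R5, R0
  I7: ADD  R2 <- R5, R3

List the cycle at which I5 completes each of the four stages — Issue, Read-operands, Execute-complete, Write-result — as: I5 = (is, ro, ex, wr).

I5 = (7, 8, 9, 10)

I1: IS=1 RO=2 EX=4 WR=5
I2: IS=2 RO=3 EX=9 WR=10
I3: IS=3 RO=4 EX=5 WR=6
I4: IS=6 RO=7 EX=9 WR=10  [struct: ADD busy until I1 writes@5]
I5: IS=7 RO=8 EX=9 WR=10
I6: IS=8 RO=9 EX=10 WR=11
I7: IS=11 RO=12 EX=14 WR=15  [struct: ADD busy until I4 writes@10]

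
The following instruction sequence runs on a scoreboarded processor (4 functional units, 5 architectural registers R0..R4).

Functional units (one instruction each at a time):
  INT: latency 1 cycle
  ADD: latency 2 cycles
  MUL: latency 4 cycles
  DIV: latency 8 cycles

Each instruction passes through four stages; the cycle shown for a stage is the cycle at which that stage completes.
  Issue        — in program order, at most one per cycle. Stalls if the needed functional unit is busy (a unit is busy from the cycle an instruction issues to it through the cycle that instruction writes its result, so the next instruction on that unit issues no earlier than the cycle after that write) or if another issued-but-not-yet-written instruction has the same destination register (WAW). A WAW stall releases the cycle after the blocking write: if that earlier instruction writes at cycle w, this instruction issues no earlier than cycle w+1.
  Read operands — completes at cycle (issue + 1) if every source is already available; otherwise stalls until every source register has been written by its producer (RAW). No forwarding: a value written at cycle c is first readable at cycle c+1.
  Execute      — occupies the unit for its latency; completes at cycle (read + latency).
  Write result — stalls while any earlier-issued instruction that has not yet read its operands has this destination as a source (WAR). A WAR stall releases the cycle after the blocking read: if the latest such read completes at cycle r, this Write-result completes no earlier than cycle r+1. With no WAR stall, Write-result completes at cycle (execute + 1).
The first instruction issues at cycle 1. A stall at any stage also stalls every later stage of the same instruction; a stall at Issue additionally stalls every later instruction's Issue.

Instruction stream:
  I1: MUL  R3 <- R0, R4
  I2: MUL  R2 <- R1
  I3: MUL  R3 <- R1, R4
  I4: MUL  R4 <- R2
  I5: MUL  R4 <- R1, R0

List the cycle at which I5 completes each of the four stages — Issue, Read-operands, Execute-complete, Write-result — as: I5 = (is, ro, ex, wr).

I5 = (29, 30, 34, 35)

[1] I1 dispatched to MUL
[2] I1 operands ready
[6] I1 complete
[7] R3←I1
[8] I2 dispatched to MUL
[9] I2 operands ready
[13] I2 complete
[14] R2←I2
[15] I3 dispatched to MUL
[16] I3 operands ready
[20] I3 complete
[21] R3←I3
[22] I4 dispatched to MUL
[23] I4 operands ready
[27] I4 complete
[28] R4←I4
[29] I5 dispatched to MUL
[30] I5 operands ready
[34] I5 complete
[35] R4←I5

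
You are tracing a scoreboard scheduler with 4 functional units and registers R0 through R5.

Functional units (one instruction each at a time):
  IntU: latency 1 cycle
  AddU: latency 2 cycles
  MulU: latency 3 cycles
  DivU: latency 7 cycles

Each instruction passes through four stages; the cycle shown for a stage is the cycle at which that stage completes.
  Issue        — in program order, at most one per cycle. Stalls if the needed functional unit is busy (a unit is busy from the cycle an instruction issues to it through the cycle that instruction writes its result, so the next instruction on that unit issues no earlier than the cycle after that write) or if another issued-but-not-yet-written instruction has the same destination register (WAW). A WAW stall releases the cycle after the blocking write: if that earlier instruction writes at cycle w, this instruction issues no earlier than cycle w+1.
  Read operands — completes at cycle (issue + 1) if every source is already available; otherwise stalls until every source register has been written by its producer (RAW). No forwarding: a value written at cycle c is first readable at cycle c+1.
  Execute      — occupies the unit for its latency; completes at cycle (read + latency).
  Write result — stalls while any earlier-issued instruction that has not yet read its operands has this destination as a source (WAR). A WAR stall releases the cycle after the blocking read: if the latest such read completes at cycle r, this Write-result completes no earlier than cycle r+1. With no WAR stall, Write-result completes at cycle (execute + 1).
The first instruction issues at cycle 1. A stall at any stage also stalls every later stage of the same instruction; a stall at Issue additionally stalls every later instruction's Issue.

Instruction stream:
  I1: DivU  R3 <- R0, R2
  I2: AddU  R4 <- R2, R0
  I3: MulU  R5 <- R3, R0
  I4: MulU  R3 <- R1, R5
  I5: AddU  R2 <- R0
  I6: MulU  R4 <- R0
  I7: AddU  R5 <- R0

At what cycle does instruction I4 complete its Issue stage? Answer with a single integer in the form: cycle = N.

[1] issue I1 (DivU)
[2] I1 read-ops; issue I2 (AddU)
[3] I2 read-ops; issue I3 (MulU)
[5] I2 finished on AddU
[6] I2→R4
[9] I1 finished on DivU
[10] I1→R3
[11] I3 read-ops
[14] I3 finished on MulU
[15] I3→R5
[16] issue I4 (MulU)
[17] I4 read-ops; issue I5 (AddU)
[18] I5 read-ops
[20] I4 finished on MulU; I5 finished on AddU
[21] I4→R3; I5→R2
[22] issue I6 (MulU)
[23] I6 read-ops; issue I7 (AddU)
[24] I7 read-ops
[26] I6 finished on MulU; I7 finished on AddU
[27] I6→R4; I7→R5

cycle = 16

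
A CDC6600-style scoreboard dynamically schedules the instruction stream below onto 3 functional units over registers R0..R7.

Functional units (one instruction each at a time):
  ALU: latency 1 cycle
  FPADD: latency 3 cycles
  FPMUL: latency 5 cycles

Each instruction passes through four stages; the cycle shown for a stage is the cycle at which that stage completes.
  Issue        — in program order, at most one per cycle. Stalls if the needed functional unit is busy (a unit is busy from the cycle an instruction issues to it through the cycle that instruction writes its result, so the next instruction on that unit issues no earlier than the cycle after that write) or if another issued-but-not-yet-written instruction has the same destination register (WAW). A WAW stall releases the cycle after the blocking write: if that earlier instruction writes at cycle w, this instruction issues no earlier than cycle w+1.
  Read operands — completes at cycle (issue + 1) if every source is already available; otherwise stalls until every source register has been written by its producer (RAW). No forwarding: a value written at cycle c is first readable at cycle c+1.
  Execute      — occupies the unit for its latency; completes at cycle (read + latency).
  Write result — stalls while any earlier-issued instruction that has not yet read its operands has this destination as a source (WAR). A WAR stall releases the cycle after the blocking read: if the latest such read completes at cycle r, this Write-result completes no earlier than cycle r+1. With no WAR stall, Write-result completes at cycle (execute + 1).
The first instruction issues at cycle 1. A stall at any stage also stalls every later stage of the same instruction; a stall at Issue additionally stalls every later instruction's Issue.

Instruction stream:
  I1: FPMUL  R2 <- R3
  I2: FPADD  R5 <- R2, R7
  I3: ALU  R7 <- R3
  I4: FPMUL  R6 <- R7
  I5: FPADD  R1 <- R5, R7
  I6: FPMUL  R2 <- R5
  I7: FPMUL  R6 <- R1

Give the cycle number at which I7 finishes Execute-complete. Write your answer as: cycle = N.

c1: I1→FPMUL
c2: I1 RO, I2→FPADD
c3: I3→ALU
c4: I3 RO
c5: I3 EX
c7: I1 EX
c8: I1 WR R2
c9: I2 RO, I4→FPMUL
c10: I3 WR R7
c11: I4 RO
c12: I2 EX
c13: I2 WR R5
c14: I5→FPADD
c15: I5 RO
c16: I4 EX
c17: I4 WR R6
c18: I5 EX, I6→FPMUL
c19: I5 WR R1, I6 RO
c24: I6 EX
c25: I6 WR R2
c26: I7→FPMUL
c27: I7 RO
c32: I7 EX
c33: I7 WR R6

cycle = 32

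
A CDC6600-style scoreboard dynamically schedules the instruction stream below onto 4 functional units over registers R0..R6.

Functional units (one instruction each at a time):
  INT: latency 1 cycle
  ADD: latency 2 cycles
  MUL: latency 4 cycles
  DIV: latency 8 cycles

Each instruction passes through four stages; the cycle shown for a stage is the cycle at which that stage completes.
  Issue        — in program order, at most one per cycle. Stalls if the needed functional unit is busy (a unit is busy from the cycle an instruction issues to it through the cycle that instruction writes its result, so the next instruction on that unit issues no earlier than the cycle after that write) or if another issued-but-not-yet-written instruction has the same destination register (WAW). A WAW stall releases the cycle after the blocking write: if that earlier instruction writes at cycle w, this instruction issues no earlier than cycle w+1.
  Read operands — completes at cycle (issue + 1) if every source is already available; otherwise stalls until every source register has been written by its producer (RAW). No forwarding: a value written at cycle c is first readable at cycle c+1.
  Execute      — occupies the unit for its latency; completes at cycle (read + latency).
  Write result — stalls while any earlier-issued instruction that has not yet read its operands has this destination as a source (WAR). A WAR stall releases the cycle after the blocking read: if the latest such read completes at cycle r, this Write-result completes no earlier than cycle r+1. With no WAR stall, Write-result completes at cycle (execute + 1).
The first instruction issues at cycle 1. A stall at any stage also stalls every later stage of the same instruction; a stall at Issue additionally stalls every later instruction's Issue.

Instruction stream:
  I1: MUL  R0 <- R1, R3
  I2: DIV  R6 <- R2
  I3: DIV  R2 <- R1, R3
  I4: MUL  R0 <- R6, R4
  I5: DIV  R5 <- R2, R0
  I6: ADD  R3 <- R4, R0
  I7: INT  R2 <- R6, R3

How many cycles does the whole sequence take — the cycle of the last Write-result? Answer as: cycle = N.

1) issue 1, read 2, done 6, write 7
2) issue 2, read 3, done 11, write 12
3) issue 13, read 14, done 22, write 23  <struct: DIV busy until I2 writes@12>
4) issue 14, read 15, done 19, write 20
5) issue 24, read 25, done 33, write 34  <struct: DIV busy until I3 writes@23>
6) issue 25, read 26, done 28, write 29
7) issue 26, read 30, done 31, write 32  <RAW R3: wait I6 write@29>

cycle = 34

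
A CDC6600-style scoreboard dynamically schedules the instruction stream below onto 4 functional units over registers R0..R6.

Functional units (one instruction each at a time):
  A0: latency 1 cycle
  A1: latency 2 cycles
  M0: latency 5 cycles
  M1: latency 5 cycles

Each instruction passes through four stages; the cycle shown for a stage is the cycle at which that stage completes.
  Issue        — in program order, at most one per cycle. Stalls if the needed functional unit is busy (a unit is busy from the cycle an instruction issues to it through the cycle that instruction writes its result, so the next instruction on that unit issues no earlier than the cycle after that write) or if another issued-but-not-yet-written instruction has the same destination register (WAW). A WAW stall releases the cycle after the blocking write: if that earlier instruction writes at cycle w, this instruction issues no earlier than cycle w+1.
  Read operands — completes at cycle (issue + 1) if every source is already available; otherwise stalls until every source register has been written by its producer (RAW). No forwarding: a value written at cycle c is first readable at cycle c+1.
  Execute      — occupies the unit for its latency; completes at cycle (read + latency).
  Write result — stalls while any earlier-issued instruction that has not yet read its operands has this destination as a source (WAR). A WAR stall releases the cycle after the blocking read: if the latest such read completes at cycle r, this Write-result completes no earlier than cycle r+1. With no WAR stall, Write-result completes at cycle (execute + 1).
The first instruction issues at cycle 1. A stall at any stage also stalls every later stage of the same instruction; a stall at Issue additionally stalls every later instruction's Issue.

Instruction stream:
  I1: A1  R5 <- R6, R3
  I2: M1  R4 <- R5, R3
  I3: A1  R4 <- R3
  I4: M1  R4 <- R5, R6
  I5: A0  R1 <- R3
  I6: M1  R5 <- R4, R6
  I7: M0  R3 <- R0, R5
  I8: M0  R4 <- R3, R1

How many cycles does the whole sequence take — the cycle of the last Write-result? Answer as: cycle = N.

cycle = 48

[1] I1 issues→A1
[2] I1 reads · I2 issues→M1
[4] I1 exec-done
[5] I1 writes R5
[6] I2 reads
[11] I2 exec-done
[12] I2 writes R4
[13] I3 issues→A1
[14] I3 reads
[16] I3 exec-done
[17] I3 writes R4
[18] I4 issues→M1
[19] I4 reads · I5 issues→A0
[20] I5 reads
[21] I5 exec-done
[22] I5 writes R1
[24] I4 exec-done
[25] I4 writes R4
[26] I6 issues→M1
[27] I6 reads · I7 issues→M0
[32] I6 exec-done
[33] I6 writes R5
[34] I7 reads
[39] I7 exec-done
[40] I7 writes R3
[41] I8 issues→M0
[42] I8 reads
[47] I8 exec-done
[48] I8 writes R4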